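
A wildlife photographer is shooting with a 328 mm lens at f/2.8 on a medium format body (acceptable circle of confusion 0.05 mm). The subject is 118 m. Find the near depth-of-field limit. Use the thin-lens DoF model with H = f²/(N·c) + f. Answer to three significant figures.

102 m

Hyperfocal distance H = f²/(N·c) + f = 328²/(2.8 × 0.05) + 328 = 107584/0.14 + 328 ≈ 768785.1 mm ≈ 768.8 m.
Near limit Dn = s·(H − f)/(H + s − 2f) = 118000 × (768785.1 − 328) / (768785.1 + 118000 − 2 × 328) = 118000 × 768457.1 / 886129.1 ≈ 102330 mm ≈ 102 m.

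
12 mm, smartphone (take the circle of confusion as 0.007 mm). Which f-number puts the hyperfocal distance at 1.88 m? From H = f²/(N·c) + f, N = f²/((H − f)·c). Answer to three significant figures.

f/11

Rearrange H = f²/(N·c) + f for N: N = f² / ((H − f)·c).
N = 12² / ((1880 − 12) × 0.007) = 144 / 13.08 ≈ 11.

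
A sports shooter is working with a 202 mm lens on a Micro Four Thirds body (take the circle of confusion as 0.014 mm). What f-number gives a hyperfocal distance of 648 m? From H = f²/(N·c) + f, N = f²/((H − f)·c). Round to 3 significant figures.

f/4.50

Rearrange H = f²/(N·c) + f for N: N = f² / ((H − f)·c).
N = 202² / ((648000 − 202) × 0.014) = 40804 / 9069 ≈ 4.50.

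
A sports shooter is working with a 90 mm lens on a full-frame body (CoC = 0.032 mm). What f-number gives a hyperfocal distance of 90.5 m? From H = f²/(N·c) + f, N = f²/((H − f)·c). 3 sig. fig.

f/2.80

Rearrange H = f²/(N·c) + f for N: N = f² / ((H − f)·c).
N = 90² / ((90500 − 90) × 0.032) = 8100 / 2893 ≈ 2.80.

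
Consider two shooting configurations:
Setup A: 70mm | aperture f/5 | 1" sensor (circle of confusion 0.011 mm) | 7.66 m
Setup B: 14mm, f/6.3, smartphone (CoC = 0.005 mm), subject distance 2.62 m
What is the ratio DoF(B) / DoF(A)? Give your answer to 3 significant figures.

2.02

Setup A: H = 70²/(5×0.011) + 70 ≈ 89160.9 mm; DoF = Df − Dn = 8373.4 − 7058.6 ≈ 1314.8 mm.
Setup B: H = 14²/(6.3×0.005) + 14 ≈ 6236.2 mm; DoF = Df − Dn = 4508.1 − 1846.6 ≈ 2661.5 mm.
Ratio = 2661.5 / 1314.8 ≈ 2.02.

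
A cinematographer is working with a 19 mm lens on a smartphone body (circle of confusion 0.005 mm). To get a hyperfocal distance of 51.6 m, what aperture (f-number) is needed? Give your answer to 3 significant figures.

Rearrange H = f²/(N·c) + f for N: N = f² / ((H − f)·c).
N = 19² / ((51600 − 19) × 0.005) = 361 / 257.9 ≈ 1.40.

f/1.40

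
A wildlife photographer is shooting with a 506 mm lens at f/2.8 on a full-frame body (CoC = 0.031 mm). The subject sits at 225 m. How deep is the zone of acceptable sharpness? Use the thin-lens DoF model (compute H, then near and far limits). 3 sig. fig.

34.4 m

Hyperfocal distance H = f²/(N·c) + f = 506²/(2.8 × 0.031) + 506 = 256036/0.0868 + 506 ≈ 2950229.5 mm ≈ 2950 m.
Near limit Dn = s·(H − f)/(H + s − 2f) = 225000 × (2950229.5 − 506) / (2950229.5 + 225000 − 2 × 506) = 225000 × 2949723.5 / 3174217.5 ≈ 209087 mm.
Far limit Df = s·(H − f)/(H − s) = 225000 × (2950229.5 − 506) / (2950229.5 − 225000) = 225000 × 2949723.5 / 2725229.5 ≈ 243535 mm.
Depth of field = Df − Dn = 243535 − 209087 ≈ 34448 mm ≈ 34.4 m.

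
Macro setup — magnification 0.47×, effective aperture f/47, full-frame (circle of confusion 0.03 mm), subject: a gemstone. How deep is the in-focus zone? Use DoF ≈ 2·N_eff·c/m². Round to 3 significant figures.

12.8 mm

At magnification m, DoF ≈ 2·N_eff·c/m² = 2 × 47 × 0.03 / 0.47² = 2.82 / 0.2209 ≈ 12.8 mm.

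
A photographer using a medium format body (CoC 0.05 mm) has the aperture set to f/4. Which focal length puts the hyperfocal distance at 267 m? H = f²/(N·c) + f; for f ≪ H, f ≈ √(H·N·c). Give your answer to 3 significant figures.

From H = f²/(N·c) + f, with f ≪ H: f ≈ √(H·N·c) = √(267000 × 4 × 0.05) = √53400 ≈ 231.1 mm.
The +f correction barely moves this — solving exactly, f² + N·c·f − N·c·H = 0 ⇒ f = (−N·c + √((N·c)² + 4·N·c·H))/2 = (−0.2 + √213600)/2 ≈ 230.98 mm, so f ≈ 231 mm.

231 mm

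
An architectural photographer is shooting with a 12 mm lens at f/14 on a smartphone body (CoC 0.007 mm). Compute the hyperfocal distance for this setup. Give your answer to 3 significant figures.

1.48 m

Hyperfocal distance H = f²/(N·c) + f = 12²/(14 × 0.007) + 12 = 144/0.098 + 12 ≈ 1481.4 mm ≈ 1.48 m.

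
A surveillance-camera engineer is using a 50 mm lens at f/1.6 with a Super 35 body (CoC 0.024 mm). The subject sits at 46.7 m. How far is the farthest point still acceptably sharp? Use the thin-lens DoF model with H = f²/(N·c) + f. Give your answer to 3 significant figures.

165 m

Hyperfocal distance H = f²/(N·c) + f = 50²/(1.6 × 0.024) + 50 = 2500/0.0384 + 50 ≈ 65154.2 mm ≈ 65.15 m.
Far limit Df = s·(H − f)/(H − s) = 46700 × (65154.2 − 50) / (65154.2 − 46700) = 46700 × 65104.2 / 18454.2 ≈ 164752 mm ≈ 165 m.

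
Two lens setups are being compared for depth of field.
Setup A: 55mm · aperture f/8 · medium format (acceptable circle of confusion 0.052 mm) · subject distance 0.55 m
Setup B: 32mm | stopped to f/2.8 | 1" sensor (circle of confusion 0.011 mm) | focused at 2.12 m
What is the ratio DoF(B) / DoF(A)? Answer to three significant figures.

3.55

Setup A: H = 55²/(8×0.052) + 55 ≈ 7326.6 mm; DoF = Df − Dn = 590.175 − 514.946 ≈ 75.229 mm.
Setup B: H = 32²/(2.8×0.011) + 32 ≈ 33278.8 mm; DoF = Df − Dn = 2262.06 − 1994.73 ≈ 267.33 mm.
Ratio = 267.33 / 75.229 ≈ 3.55.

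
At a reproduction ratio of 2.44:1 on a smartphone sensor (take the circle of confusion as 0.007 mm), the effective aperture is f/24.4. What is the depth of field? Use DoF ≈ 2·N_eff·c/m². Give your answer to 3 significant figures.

0.0574 mm

At magnification m, DoF ≈ 2·N_eff·c/m² = 2 × 24.4 × 0.007 / 2.44² = 0.3416 / 5.954 ≈ 0.0574 mm.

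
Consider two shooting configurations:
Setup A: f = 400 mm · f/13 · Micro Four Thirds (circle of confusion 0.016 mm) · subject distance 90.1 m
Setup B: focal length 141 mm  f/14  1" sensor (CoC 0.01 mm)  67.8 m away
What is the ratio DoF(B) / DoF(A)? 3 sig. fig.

3.92

Setup A: H = 400²/(13×0.016) + 400 ≈ 769630.8 mm; DoF = Df − Dn = 101993 − 80691 ≈ 21302 mm.
Setup B: H = 141²/(14×0.01) + 141 ≈ 142148.1 mm; DoF = Df − Dn = 129500 − 45921 ≈ 83579 mm.
Ratio = 83579 / 21302 ≈ 3.92.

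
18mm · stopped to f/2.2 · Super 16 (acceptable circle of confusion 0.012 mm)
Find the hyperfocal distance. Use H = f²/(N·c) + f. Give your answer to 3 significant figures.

Hyperfocal distance H = f²/(N·c) + f = 18²/(2.2 × 0.012) + 18 = 324/0.0264 + 18 ≈ 12290.7 mm ≈ 12.3 m.

12.3 m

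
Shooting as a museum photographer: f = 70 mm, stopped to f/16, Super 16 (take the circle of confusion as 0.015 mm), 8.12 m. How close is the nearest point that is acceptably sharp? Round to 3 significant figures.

Hyperfocal distance H = f²/(N·c) + f = 70²/(16 × 0.015) + 70 = 4900/0.24 + 70 ≈ 20486.7 mm ≈ 20.49 m.
Near limit Dn = s·(H − f)/(H + s − 2f) = 8120 × (20486.7 − 70) / (20486.7 + 8120 − 2 × 70) = 8120 × 20416.7 / 28466.7 ≈ 5823.8 mm ≈ 5.82 m.

5.82 m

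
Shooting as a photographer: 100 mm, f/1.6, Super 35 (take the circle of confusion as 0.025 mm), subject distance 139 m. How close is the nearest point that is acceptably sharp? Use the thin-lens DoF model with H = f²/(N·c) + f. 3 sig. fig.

Hyperfocal distance H = f²/(N·c) + f = 100²/(1.6 × 0.025) + 100 = 10000/0.04 + 100 ≈ 250100.0 mm ≈ 250.1 m.
Near limit Dn = s·(H − f)/(H + s − 2f) = 139000 × (250100.0 − 100) / (250100.0 + 139000 − 2 × 100) = 139000 × 250000.0 / 388900.0 ≈ 89355 mm ≈ 89.4 m.

89.4 m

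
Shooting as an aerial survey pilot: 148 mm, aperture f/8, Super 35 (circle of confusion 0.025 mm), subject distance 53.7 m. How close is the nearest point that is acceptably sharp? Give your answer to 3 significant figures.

36.1 m

Hyperfocal distance H = f²/(N·c) + f = 148²/(8 × 0.025) + 148 = 21904/0.2 + 148 ≈ 109668.0 mm ≈ 109.7 m.
Near limit Dn = s·(H − f)/(H + s − 2f) = 53700 × (109668.0 − 148) / (109668.0 + 53700 − 2 × 148) = 53700 × 109520.0 / 163072.0 ≈ 36065 mm ≈ 36.1 m.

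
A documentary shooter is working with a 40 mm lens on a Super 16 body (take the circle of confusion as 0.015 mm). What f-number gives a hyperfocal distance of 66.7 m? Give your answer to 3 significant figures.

Rearrange H = f²/(N·c) + f for N: N = f² / ((H − f)·c).
N = 40² / ((66700 − 40) × 0.015) = 1600 / 999.9 ≈ 1.60.

f/1.60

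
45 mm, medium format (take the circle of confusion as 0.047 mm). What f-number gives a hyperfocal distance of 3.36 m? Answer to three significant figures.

f/13

Rearrange H = f²/(N·c) + f for N: N = f² / ((H − f)·c).
N = 45² / ((3360 − 45) × 0.047) = 2025 / 155.8 ≈ 13.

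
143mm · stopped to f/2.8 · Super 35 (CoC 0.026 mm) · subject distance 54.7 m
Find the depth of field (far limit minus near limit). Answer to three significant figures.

22.1 m

Hyperfocal distance H = f²/(N·c) + f = 143²/(2.8 × 0.026) + 143 = 20449/0.0728 + 143 ≈ 281035.9 mm ≈ 281.0 m.
Near limit Dn = s·(H − f)/(H + s − 2f) = 54700 × (281035.9 − 143) / (281035.9 + 54700 − 2 × 143) = 54700 × 280892.9 / 335449.9 ≈ 45804 mm.
Far limit Df = s·(H − f)/(H − s) = 54700 × (281035.9 − 143) / (281035.9 − 54700) = 54700 × 280892.9 / 226335.9 ≈ 67885 mm.
Depth of field = Df − Dn = 67885 − 45804 ≈ 22081 mm ≈ 22.1 m.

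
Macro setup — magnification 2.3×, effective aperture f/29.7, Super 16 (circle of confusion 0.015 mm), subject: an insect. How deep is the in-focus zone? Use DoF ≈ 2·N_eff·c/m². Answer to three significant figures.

0.168 mm

At magnification m, DoF ≈ 2·N_eff·c/m² = 2 × 29.7 × 0.015 / 2.3² = 0.891 / 5.29 ≈ 0.168 mm.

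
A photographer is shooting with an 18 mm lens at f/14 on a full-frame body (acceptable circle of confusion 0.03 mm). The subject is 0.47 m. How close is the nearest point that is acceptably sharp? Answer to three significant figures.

296 mm

Hyperfocal distance H = f²/(N·c) + f = 18²/(14 × 0.03) + 18 = 324/0.42 + 18 ≈ 789.4 mm ≈ 0.789 m.
Near limit Dn = s·(H − f)/(H + s − 2f) = 470 × (789.4 − 18) / (789.4 + 470 − 2 × 18) = 470 × 771.4 / 1223.4 ≈ 296.36 mm.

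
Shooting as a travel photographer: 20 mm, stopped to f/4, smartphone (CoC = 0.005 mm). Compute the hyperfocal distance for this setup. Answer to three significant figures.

Hyperfocal distance H = f²/(N·c) + f = 20²/(4 × 0.005) + 20 = 400/0.02 + 20 ≈ 20020.0 mm ≈ 20.0 m.

20.0 m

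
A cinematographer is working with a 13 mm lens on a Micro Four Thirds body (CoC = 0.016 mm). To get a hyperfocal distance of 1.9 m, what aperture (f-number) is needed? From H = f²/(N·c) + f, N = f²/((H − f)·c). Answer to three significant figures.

Rearrange H = f²/(N·c) + f for N: N = f² / ((H − f)·c).
N = 13² / ((1900 − 13) × 0.016) = 169 / 30.19 ≈ 5.60.

f/5.60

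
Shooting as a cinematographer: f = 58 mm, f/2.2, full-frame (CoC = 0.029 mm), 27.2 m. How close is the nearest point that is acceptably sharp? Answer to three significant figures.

Hyperfocal distance H = f²/(N·c) + f = 58²/(2.2 × 0.029) + 58 = 3364/0.0638 + 58 ≈ 52785.3 mm ≈ 52.79 m.
Near limit Dn = s·(H − f)/(H + s − 2f) = 27200 × (52785.3 − 58) / (52785.3 + 27200 − 2 × 58) = 27200 × 52727.3 / 79869.3 ≈ 17957 mm ≈ 18.0 m.

18.0 m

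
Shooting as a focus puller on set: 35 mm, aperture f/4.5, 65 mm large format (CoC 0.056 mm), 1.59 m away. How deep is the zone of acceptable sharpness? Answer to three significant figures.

1.13 m

Hyperfocal distance H = f²/(N·c) + f = 35²/(4.5 × 0.056) + 35 = 1225/0.252 + 35 ≈ 4896.1 mm ≈ 4.896 m.
Near limit Dn = s·(H − f)/(H + s − 2f) = 1590 × (4896.1 − 35) / (4896.1 + 1590 − 2 × 35) = 1590 × 4861.1 / 6416.1 ≈ 1204.6 mm.
Far limit Df = s·(H − f)/(H − s) = 1590 × (4896.1 − 35) / (4896.1 − 1590) = 1590 × 4861.1 / 3306.1 ≈ 2337.8 mm.
Depth of field = Df − Dn = 2337.8 − 1204.6 ≈ 1133.2 mm ≈ 1.13 m.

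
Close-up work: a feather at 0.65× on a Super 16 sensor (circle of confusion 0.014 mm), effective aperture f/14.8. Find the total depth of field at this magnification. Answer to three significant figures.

At magnification m, DoF ≈ 2·N_eff·c/m² = 2 × 14.8 × 0.014 / 0.65² = 0.4144 / 0.4225 ≈ 0.981 mm.

0.981 mm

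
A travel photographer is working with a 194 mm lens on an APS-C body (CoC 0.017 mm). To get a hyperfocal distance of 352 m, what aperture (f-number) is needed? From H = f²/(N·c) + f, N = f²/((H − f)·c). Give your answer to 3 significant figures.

Rearrange H = f²/(N·c) + f for N: N = f² / ((H − f)·c).
N = 194² / ((352000 − 194) × 0.017) = 37636 / 5981 ≈ 6.29.

f/6.29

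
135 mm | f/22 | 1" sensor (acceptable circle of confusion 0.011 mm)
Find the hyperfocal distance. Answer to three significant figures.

Hyperfocal distance H = f²/(N·c) + f = 135²/(22 × 0.011) + 135 = 18225/0.242 + 135 ≈ 75444.9 mm ≈ 75.4 m.

75.4 m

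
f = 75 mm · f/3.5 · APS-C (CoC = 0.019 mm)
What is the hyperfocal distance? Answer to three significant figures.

84.7 m

Hyperfocal distance H = f²/(N·c) + f = 75²/(3.5 × 0.019) + 75 = 5625/0.0665 + 75 ≈ 84661.5 mm ≈ 84.7 m.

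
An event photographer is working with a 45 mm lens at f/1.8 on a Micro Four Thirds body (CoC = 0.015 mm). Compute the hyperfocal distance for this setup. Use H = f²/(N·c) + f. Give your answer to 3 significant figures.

75.0 m

Hyperfocal distance H = f²/(N·c) + f = 45²/(1.8 × 0.015) + 45 = 2025/0.027 + 45 ≈ 75045.0 mm ≈ 75.0 m.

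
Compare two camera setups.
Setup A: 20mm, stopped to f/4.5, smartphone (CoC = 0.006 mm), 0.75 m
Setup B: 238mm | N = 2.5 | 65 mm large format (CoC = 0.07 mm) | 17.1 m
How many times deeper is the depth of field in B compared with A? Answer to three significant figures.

24.1

Setup A: H = 20²/(4.5×0.006) + 20 ≈ 14834.8 mm; DoF = Df − Dn = 788.872 − 714.779 ≈ 74.093 mm.
Setup B: H = 238²/(2.5×0.07) + 238 ≈ 323918.0 mm; DoF = Df − Dn = 18039.8 − 16253.3 ≈ 1786.5 mm.
Ratio = 1786.5 / 74.093 ≈ 24.1.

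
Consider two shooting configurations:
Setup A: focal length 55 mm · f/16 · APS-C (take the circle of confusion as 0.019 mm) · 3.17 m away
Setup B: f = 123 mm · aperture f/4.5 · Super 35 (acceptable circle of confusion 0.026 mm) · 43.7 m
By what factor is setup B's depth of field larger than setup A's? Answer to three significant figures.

Setup A: H = 55²/(16×0.019) + 55 ≈ 10005.7 mm; DoF = Df − Dn = 4614.6 − 2414.2 ≈ 2200.4 mm.
Setup B: H = 123²/(4.5×0.026) + 123 ≈ 129430.7 mm; DoF = Df − Dn = 65913 − 32685 ≈ 33228 mm.
Ratio = 33228 / 2200.4 ≈ 15.1.

15.1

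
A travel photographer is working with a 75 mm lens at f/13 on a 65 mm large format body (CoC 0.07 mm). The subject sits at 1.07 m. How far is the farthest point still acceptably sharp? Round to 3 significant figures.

1.28 m

Hyperfocal distance H = f²/(N·c) + f = 75²/(13 × 0.07) + 75 = 5625/0.91 + 75 ≈ 6256.3 mm ≈ 6.256 m.
Far limit Df = s·(H − f)/(H − s) = 1070 × (6256.3 − 75) / (6256.3 − 1070) = 1070 × 6181.3 / 5186.3 ≈ 1275.3 mm ≈ 1.28 m.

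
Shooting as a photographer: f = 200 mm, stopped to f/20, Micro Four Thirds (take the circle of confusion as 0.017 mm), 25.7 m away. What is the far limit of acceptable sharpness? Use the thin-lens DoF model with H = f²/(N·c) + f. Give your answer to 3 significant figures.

32.8 m

Hyperfocal distance H = f²/(N·c) + f = 200²/(20 × 0.017) + 200 = 40000/0.34 + 200 ≈ 117847.1 mm ≈ 117.8 m.
Far limit Df = s·(H − f)/(H − s) = 25700 × (117847.1 − 200) / (117847.1 − 25700) = 25700 × 117647.1 / 92147.1 ≈ 32812 mm ≈ 32.8 m.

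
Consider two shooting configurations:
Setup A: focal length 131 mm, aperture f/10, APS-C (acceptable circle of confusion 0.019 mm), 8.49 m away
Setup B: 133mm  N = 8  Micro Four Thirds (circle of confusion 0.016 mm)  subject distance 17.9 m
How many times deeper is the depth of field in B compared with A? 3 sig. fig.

Setup A: H = 131²/(10×0.019) + 131 ≈ 90452.1 mm; DoF = Df − Dn = 9355.9 − 7770.8 ≈ 1585.1 mm.
Setup B: H = 133²/(8×0.016) + 133 ≈ 138328.3 mm; DoF = Df − Dn = 20540.8 − 15860.9 ≈ 4679.9 mm.
Ratio = 4679.9 / 1585.1 ≈ 2.95.

2.95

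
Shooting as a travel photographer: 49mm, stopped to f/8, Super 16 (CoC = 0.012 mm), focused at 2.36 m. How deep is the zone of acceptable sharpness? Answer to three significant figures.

Hyperfocal distance H = f²/(N·c) + f = 49²/(8 × 0.012) + 49 = 2401/0.096 + 49 ≈ 25059.4 mm ≈ 25.06 m.
Near limit Dn = s·(H − f)/(H + s − 2f) = 2360 × (25059.4 − 49) / (25059.4 + 2360 − 2 × 49) = 2360 × 25010.4 / 27321.4 ≈ 2160.38 mm.
Far limit Df = s·(H − f)/(H − s) = 2360 × (25059.4 − 49) / (25059.4 − 2360) = 2360 × 25010.4 / 22699.4 ≈ 2600.27 mm.
Depth of field = Df − Dn = 2600.27 − 2160.38 ≈ 439.89 mm.

440 mm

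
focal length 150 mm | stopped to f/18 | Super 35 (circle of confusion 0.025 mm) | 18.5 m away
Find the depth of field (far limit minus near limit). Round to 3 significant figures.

Hyperfocal distance H = f²/(N·c) + f = 150²/(18 × 0.025) + 150 = 22500/0.45 + 150 ≈ 50150.0 mm ≈ 50.15 m.
Near limit Dn = s·(H − f)/(H + s − 2f) = 18500 × (50150.0 − 150) / (50150.0 + 18500 − 2 × 150) = 18500 × 50000.0 / 68350.0 ≈ 13533 mm.
Far limit Df = s·(H − f)/(H − s) = 18500 × (50150.0 − 150) / (50150.0 − 18500) = 18500 × 50000.0 / 31650.0 ≈ 29226 mm.
Depth of field = Df − Dn = 29226 − 13533 ≈ 15693 mm ≈ 15.7 m.

15.7 m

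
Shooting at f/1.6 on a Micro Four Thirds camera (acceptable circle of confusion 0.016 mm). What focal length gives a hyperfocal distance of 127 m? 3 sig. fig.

From H = f²/(N·c) + f, with f ≪ H: f ≈ √(H·N·c) = √(127000 × 1.6 × 0.016) = √3251.2 ≈ 57.02 mm.
The +f correction barely moves this — solving exactly, f² + N·c·f − N·c·H = 0 ⇒ f = (−N·c + √((N·c)² + 4·N·c·H))/2 = (−0.0256 + √13005)/2 ≈ 57.006 mm, so f ≈ 57.0 mm.

57.0 mm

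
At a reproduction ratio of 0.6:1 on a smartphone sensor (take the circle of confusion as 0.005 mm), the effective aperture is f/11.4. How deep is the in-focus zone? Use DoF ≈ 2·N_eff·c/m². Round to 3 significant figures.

0.317 mm

At magnification m, DoF ≈ 2·N_eff·c/m² = 2 × 11.4 × 0.005 / 0.6² = 0.114 / 0.36 ≈ 0.317 mm.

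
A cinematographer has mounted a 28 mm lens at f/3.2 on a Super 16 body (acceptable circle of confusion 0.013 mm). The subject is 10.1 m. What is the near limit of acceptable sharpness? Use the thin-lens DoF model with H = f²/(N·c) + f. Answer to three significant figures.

6.58 m

Hyperfocal distance H = f²/(N·c) + f = 28²/(3.2 × 0.013) + 28 = 784/0.0416 + 28 ≈ 18874.2 mm ≈ 18.87 m.
Near limit Dn = s·(H − f)/(H + s − 2f) = 10100 × (18874.2 − 28) / (18874.2 + 10100 − 2 × 28) = 10100 × 18846.2 / 28918.2 ≈ 6582.2 mm ≈ 6.58 m.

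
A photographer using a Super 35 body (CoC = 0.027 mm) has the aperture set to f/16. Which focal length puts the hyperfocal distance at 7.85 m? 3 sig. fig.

58.0 mm

From H = f²/(N·c) + f, with f ≪ H: f ≈ √(H·N·c) = √(7850 × 16 × 0.027) = √3391.2 ≈ 58.23 mm.
Exact: f² + N·c·f − N·c·H = 0 ⇒ f = (−N·c + √((N·c)² + 4·N·c·H))/2 = (−0.432 + √13565)/2 ≈ 58.018 mm ≈ 58.0 mm.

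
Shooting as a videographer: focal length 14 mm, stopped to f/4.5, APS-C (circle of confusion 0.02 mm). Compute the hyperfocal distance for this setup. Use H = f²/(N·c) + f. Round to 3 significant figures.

Hyperfocal distance H = f²/(N·c) + f = 14²/(4.5 × 0.02) + 14 = 196/0.09 + 14 ≈ 2191.8 mm ≈ 2.19 m.

2.19 m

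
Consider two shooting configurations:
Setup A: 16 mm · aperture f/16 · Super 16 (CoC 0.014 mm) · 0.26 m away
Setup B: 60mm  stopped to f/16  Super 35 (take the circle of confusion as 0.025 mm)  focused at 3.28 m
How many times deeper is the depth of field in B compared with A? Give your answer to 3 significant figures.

Setup A: H = 16²/(16×0.014) + 16 ≈ 1158.9 mm; DoF = Df − Dn = 330.58 − 214.26 ≈ 116.32 mm.
Setup B: H = 60²/(16×0.025) + 60 ≈ 9060.0 mm; DoF = Df − Dn = 5107.3 − 2415.7 ≈ 2691.6 mm.
Ratio = 2691.6 / 116.32 ≈ 23.1.

23.1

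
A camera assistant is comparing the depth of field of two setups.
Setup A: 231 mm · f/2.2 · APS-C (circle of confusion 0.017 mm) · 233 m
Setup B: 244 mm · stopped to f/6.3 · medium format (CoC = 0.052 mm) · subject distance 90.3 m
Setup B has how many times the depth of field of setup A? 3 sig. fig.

Setup A: H = 231²/(2.2×0.017) + 231 ≈ 1426995.7 mm; DoF = Df − Dn = 278423 − 200319 ≈ 78104 mm.
Setup B: H = 244²/(6.3×0.052) + 244 ≈ 181977.8 mm; DoF = Df − Dn = 179003 − 60380 ≈ 118623 mm.
Ratio = 118623 / 78104 ≈ 1.52.

1.52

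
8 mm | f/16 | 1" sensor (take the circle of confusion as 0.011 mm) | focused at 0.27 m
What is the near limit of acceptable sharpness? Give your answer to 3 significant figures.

157 mm

Hyperfocal distance H = f²/(N·c) + f = 8²/(16 × 0.011) + 8 = 64/0.176 + 8 ≈ 371.6 mm ≈ 0.372 m.
Near limit Dn = s·(H − f)/(H + s − 2f) = 270 × (371.6 − 8) / (371.6 + 270 − 2 × 8) = 270 × 363.6 / 625.6 ≈ 156.93 mm.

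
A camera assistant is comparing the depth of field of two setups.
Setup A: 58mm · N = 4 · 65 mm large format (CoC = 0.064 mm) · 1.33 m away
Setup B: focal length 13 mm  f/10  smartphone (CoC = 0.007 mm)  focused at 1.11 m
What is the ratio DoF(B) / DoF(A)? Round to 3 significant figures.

4.89

Setup A: H = 58²/(4×0.064) + 58 ≈ 13198.6 mm; DoF = Df − Dn = 1472.54 − 1212.62 ≈ 259.92 mm.
Setup B: H = 13²/(10×0.007) + 13 ≈ 2427.3 mm; DoF = Df − Dn = 2034.4 − 763.2 ≈ 1271.2 mm.
Ratio = 1271.2 / 259.92 ≈ 4.89.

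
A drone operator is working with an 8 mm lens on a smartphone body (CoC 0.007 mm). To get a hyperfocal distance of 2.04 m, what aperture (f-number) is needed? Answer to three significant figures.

Rearrange H = f²/(N·c) + f for N: N = f² / ((H − f)·c).
N = 8² / ((2040 − 8) × 0.007) = 64 / 14.22 ≈ 4.50.

f/4.50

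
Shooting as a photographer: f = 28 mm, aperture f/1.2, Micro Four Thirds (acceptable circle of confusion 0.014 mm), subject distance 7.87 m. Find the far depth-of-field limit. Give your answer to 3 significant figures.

9.46 m

Hyperfocal distance H = f²/(N·c) + f = 28²/(1.2 × 0.014) + 28 = 784/0.0168 + 28 ≈ 46694.7 mm ≈ 46.69 m.
Far limit Df = s·(H − f)/(H − s) = 7870 × (46694.7 − 28) / (46694.7 − 7870) = 7870 × 46666.7 / 38824.7 ≈ 9459.6 mm ≈ 9.46 m.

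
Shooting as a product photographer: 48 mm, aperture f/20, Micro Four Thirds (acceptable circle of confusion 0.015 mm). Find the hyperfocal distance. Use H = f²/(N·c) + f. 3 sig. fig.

7.73 m

Hyperfocal distance H = f²/(N·c) + f = 48²/(20 × 0.015) + 48 = 2304/0.3 + 48 ≈ 7728.0 mm ≈ 7.73 m.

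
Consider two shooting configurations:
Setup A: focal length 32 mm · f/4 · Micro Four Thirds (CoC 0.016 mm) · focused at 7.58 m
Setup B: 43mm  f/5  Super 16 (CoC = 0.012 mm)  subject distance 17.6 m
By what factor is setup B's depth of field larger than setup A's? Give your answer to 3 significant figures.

3.23

Setup A: H = 32²/(4×0.016) + 32 ≈ 16032.0 mm; DoF = Df − Dn = 14349.3 − 5150.3 ≈ 9199.0 mm.
Setup B: H = 43²/(5×0.012) + 43 ≈ 30859.7 mm; DoF = Df − Dn = 40904 − 11212 ≈ 29692 mm.
Ratio = 29692 / 9199.0 ≈ 3.23.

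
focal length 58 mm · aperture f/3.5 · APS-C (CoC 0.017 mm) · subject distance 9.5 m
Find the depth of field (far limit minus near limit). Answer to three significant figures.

3.26 m

Hyperfocal distance H = f²/(N·c) + f = 58²/(3.5 × 0.017) + 58 = 3364/0.0595 + 58 ≈ 56595.8 mm ≈ 56.60 m.
Near limit Dn = s·(H − f)/(H + s − 2f) = 9500 × (56595.8 − 58) / (56595.8 + 9500 − 2 × 58) = 9500 × 56537.8 / 65979.8 ≈ 8140.5 mm.
Far limit Df = s·(H − f)/(H − s) = 9500 × (56595.8 − 58) / (56595.8 − 9500) = 9500 × 56537.8 / 47095.8 ≈ 11404.6 mm.
Depth of field = Df − Dn = 11404.6 − 8140.5 ≈ 3264.1 mm ≈ 3.26 m.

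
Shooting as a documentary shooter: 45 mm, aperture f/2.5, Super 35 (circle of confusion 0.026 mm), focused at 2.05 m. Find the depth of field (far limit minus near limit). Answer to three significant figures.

Hyperfocal distance H = f²/(N·c) + f = 45²/(2.5 × 0.026) + 45 = 2025/0.065 + 45 ≈ 31198.8 mm ≈ 31.20 m.
Near limit Dn = s·(H − f)/(H + s − 2f) = 2050 × (31198.8 − 45) / (31198.8 + 2050 − 2 × 45) = 2050 × 31153.8 / 33158.8 ≈ 1926.04 mm.
Far limit Df = s·(H − f)/(H − s) = 2050 × (31198.8 − 45) / (31198.8 − 2050) = 2050 × 31153.8 / 29148.8 ≈ 2191.01 mm.
Depth of field = Df − Dn = 2191.01 − 1926.04 ≈ 264.97 mm.

265 mm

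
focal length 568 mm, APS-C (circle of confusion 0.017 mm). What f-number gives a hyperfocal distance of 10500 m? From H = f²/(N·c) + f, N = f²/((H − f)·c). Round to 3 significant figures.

f/1.81

Rearrange H = f²/(N·c) + f for N: N = f² / ((H − f)·c).
N = 568² / ((10500000 − 568) × 0.017) = 322624 / 178490 ≈ 1.81.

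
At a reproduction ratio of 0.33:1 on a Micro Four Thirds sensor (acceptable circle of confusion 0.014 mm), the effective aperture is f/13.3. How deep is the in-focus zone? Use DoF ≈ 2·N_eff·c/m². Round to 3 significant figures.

3.42 mm

At magnification m, DoF ≈ 2·N_eff·c/m² = 2 × 13.3 × 0.014 / 0.33² = 0.3724 / 0.1089 ≈ 3.42 mm.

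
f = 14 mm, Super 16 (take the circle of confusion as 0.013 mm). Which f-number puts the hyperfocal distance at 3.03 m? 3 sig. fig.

f/5

Rearrange H = f²/(N·c) + f for N: N = f² / ((H − f)·c).
N = 14² / ((3030 − 14) × 0.013) = 196 / 39.21 ≈ 5.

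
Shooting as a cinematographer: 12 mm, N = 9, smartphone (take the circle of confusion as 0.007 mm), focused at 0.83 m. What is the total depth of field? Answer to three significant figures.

0.681 m

Hyperfocal distance H = f²/(N·c) + f = 12²/(9 × 0.007) + 12 = 144/0.063 + 12 ≈ 2297.7 mm ≈ 2.298 m.
Near limit Dn = s·(H − f)/(H + s − 2f) = 830 × (2297.7 − 12) / (2297.7 + 830 − 2 × 12) = 830 × 2285.7 / 3103.7 ≈ 611.25 mm.
Far limit Df = s·(H − f)/(H − s) = 830 × (2297.7 − 12) / (2297.7 − 830) = 830 × 2285.7 / 1467.7 ≈ 1292.58 mm.
Depth of field = Df − Dn = 1292.58 − 611.25 ≈ 681.33 mm ≈ 0.681 m.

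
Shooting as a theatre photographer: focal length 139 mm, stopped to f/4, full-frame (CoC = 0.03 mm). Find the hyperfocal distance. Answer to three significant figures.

161 m

Hyperfocal distance H = f²/(N·c) + f = 139²/(4 × 0.03) + 139 = 19321/0.12 + 139 ≈ 161147.3 mm ≈ 161 m.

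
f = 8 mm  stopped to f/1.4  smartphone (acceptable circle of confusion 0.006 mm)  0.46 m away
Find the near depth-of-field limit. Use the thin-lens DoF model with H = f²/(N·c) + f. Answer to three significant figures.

434 mm

Hyperfocal distance H = f²/(N·c) + f = 8²/(1.4 × 0.006) + 8 = 64/0.0084 + 8 ≈ 7627.0 mm ≈ 7.627 m.
Near limit Dn = s·(H − f)/(H + s − 2f) = 460 × (7627.0 − 8) / (7627.0 + 460 − 2 × 8) = 460 × 7619.0 / 8071.0 ≈ 434.24 mm.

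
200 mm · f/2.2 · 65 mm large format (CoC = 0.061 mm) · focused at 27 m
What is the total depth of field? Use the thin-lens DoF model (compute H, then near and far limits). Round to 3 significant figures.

4.89 m

Hyperfocal distance H = f²/(N·c) + f = 200²/(2.2 × 0.061) + 200 = 40000/0.1342 + 200 ≈ 298262.6 mm ≈ 298.3 m.
Near limit Dn = s·(H − f)/(H + s − 2f) = 27000 × (298262.6 − 200) / (298262.6 + 27000 − 2 × 200) = 27000 × 298062.6 / 324862.6 ≈ 24772.6 mm.
Far limit Df = s·(H − f)/(H − s) = 27000 × (298262.6 − 200) / (298262.6 − 27000) = 27000 × 298062.6 / 271262.6 ≈ 29667.5 mm.
Depth of field = Df − Dn = 29667.5 − 24772.6 ≈ 4894.9 mm ≈ 4.89 m.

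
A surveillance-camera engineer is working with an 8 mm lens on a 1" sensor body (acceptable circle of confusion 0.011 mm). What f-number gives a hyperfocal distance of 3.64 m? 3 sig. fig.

f/1.60

Rearrange H = f²/(N·c) + f for N: N = f² / ((H − f)·c).
N = 8² / ((3640 − 8) × 0.011) = 64 / 39.95 ≈ 1.60.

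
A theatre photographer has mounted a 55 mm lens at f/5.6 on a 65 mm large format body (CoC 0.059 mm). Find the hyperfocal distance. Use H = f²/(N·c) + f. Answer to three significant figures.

Hyperfocal distance H = f²/(N·c) + f = 55²/(5.6 × 0.059) + 55 = 3025/0.3304 + 55 ≈ 9210.6 mm ≈ 9.21 m.

9.21 m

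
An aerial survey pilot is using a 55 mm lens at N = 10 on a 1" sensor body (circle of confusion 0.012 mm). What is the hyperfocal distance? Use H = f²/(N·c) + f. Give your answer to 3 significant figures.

Hyperfocal distance H = f²/(N·c) + f = 55²/(10 × 0.012) + 55 = 3025/0.12 + 55 ≈ 25263.3 mm ≈ 25.3 m.

25.3 m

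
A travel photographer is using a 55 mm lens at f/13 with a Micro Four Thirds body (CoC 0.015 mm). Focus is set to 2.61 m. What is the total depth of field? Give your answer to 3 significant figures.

Hyperfocal distance H = f²/(N·c) + f = 55²/(13 × 0.015) + 55 = 3025/0.195 + 55 ≈ 15567.8 mm ≈ 15.57 m.
Near limit Dn = s·(H − f)/(H + s − 2f) = 2610 × (15567.8 − 55) / (15567.8 + 2610 − 2 × 55) = 2610 × 15512.8 / 18067.8 ≈ 2240.92 mm.
Far limit Df = s·(H − f)/(H − s) = 2610 × (15567.8 − 55) / (15567.8 − 2610) = 2610 × 15512.8 / 12957.8 ≈ 3124.64 mm.
Depth of field = Df − Dn = 3124.64 − 2240.92 ≈ 883.72 mm ≈ 0.884 m.

0.884 m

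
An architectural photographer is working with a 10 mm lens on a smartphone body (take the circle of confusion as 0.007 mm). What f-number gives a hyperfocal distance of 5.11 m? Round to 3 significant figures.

Rearrange H = f²/(N·c) + f for N: N = f² / ((H − f)·c).
N = 10² / ((5110 − 10) × 0.007) = 100 / 35.70 ≈ 2.80.

f/2.80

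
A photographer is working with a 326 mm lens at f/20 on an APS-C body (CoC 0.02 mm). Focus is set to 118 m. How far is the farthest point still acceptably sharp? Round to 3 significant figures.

212 m

Hyperfocal distance H = f²/(N·c) + f = 326²/(20 × 0.02) + 326 = 106276/0.4 + 326 ≈ 266016.0 mm ≈ 266.0 m.
Far limit Df = s·(H − f)/(H − s) = 118000 × (266016.0 − 326) / (266016.0 − 118000) = 118000 × 265690.0 / 148016.0 ≈ 211811 mm ≈ 212 m.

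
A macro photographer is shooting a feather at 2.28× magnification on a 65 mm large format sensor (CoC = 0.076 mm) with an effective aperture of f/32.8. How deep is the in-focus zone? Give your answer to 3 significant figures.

0.959 mm

At magnification m, DoF ≈ 2·N_eff·c/m² = 2 × 32.8 × 0.076 / 2.28² = 4.986 / 5.198 ≈ 0.959 mm.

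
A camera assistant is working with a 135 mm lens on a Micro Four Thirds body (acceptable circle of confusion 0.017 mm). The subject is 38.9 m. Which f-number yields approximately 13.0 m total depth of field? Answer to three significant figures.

Write h = H − f = f²/(N·c). The thin-lens limits are Dn = s·h/(h + (s−f)) and Df = s·h/(h − (s−f)), so DoF = Df − Dn = 2·s·(s−f)·h / (h² − (s−f)²).
That is a quadratic in h: DoF·h² − 2·s·(s−f)·h − DoF·(s−f)² = 0 ⇒ h = (s−f)·(s + √(s² + DoF²)) / DoF = 38765 × (38900 + √(38900² + 13000²)) / 13000 = 38765 × (38900 + 41014.8) / 13000 ≈ 238300 mm.
Then N = f²/(c·h) = 135² / (0.017 × 238300) = 18225 / 4051.1 ≈ 4.50.

f/4.50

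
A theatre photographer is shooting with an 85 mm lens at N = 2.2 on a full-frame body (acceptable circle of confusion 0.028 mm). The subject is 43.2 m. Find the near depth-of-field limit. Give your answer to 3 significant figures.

Hyperfocal distance H = f²/(N·c) + f = 85²/(2.2 × 0.028) + 85 = 7225/0.0616 + 85 ≈ 117374.0 mm ≈ 117.4 m.
Near limit Dn = s·(H − f)/(H + s − 2f) = 43200 × (117374.0 − 85) / (117374.0 + 43200 − 2 × 85) = 43200 × 117289.0 / 160404.0 ≈ 31588 mm ≈ 31.6 m.

31.6 m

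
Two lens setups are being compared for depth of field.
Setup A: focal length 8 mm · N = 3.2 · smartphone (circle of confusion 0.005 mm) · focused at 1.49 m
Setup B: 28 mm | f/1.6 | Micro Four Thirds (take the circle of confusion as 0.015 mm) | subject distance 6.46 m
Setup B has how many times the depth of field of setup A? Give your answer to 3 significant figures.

Setup A: H = 8²/(3.2×0.005) + 8 ≈ 4008.0 mm; DoF = Df − Dn = 2367.0 − 1087.2 ≈ 1279.8 mm.
Setup B: H = 28²/(1.6×0.015) + 28 ≈ 32694.7 mm; DoF = Df − Dn = 8043.8 − 5397.3 ≈ 2646.5 mm.
Ratio = 2646.5 / 1279.8 ≈ 2.07.

2.07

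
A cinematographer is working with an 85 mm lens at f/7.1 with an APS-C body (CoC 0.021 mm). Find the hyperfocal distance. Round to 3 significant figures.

48.5 m

Hyperfocal distance H = f²/(N·c) + f = 85²/(7.1 × 0.021) + 85 = 7225/0.1491 + 85 ≈ 48542.4 mm ≈ 48.5 m.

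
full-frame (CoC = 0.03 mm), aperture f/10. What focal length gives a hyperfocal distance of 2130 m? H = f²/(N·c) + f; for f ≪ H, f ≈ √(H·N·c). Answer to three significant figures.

799 mm

From H = f²/(N·c) + f, with f ≪ H: f ≈ √(H·N·c) = √(2130000 × 10 × 0.03) = √639000 ≈ 799.4 mm.
The +f correction barely moves this — solving exactly, f² + N·c·f − N·c·H = 0 ⇒ f = (−N·c + √((N·c)² + 4·N·c·H))/2 = (−0.3 + √2556000)/2 ≈ 799.22 mm, so f ≈ 799 mm.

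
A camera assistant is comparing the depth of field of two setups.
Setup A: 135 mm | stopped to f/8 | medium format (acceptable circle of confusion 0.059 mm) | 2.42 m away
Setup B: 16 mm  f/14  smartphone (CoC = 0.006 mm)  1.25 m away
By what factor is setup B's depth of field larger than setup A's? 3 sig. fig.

Setup A: H = 135²/(8×0.059) + 135 ≈ 38747.3 mm; DoF = Df − Dn = 2572.22 − 2284.79 ≈ 287.43 mm.
Setup B: H = 16²/(14×0.006) + 16 ≈ 3063.6 mm; DoF = Df − Dn = 2100.5 − 889.7 ≈ 1210.8 mm.
Ratio = 1210.8 / 287.43 ≈ 4.21.

4.21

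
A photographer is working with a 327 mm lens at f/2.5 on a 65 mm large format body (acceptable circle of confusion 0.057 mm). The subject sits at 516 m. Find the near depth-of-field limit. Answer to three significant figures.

Hyperfocal distance H = f²/(N·c) + f = 327²/(2.5 × 0.057) + 327 = 106929/0.1425 + 327 ≈ 750705.9 mm ≈ 750.7 m.
Near limit Dn = s·(H − f)/(H + s − 2f) = 516000 × (750705.9 − 327) / (750705.9 + 516000 − 2 × 327) = 516000 × 750378.9 / 1266051.9 ≈ 305829 mm ≈ 306 m.

306 m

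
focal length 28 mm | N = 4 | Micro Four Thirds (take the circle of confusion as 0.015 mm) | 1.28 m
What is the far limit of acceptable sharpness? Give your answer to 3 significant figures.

Hyperfocal distance H = f²/(N·c) + f = 28²/(4 × 0.015) + 28 = 784/0.06 + 28 ≈ 13094.7 mm ≈ 13.09 m.
Far limit Df = s·(H − f)/(H − s) = 1280 × (13094.7 − 28) / (13094.7 − 1280) = 1280 × 13066.7 / 11814.7 ≈ 1415.6 mm ≈ 1.42 m.

1.42 m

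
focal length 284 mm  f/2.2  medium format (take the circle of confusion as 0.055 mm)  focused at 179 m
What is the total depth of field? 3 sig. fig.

Hyperfocal distance H = f²/(N·c) + f = 284²/(2.2 × 0.055) + 284 = 80656/0.121 + 284 ≈ 666862.5 mm ≈ 666.9 m.
Near limit Dn = s·(H − f)/(H + s − 2f) = 179000 × (666862.5 − 284) / (666862.5 + 179000 − 2 × 284) = 179000 × 666578.5 / 845294.5 ≈ 141155 mm.
Far limit Df = s·(H − f)/(H − s) = 179000 × (666862.5 − 284) / (666862.5 − 179000) = 179000 × 666578.5 / 487862.5 ≈ 244572 mm.
Depth of field = Df − Dn = 244572 − 141155 ≈ 103417 mm ≈ 103 m.

103 m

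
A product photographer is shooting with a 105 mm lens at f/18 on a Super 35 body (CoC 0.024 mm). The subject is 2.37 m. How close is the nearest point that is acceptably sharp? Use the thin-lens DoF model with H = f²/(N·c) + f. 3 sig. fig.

2.18 m

Hyperfocal distance H = f²/(N·c) + f = 105²/(18 × 0.024) + 105 = 11025/0.432 + 105 ≈ 25625.8 mm ≈ 25.63 m.
Near limit Dn = s·(H − f)/(H + s − 2f) = 2370 × (25625.8 − 105) / (25625.8 + 2370 − 2 × 105) = 2370 × 25520.8 / 27785.8 ≈ 2176.8 mm ≈ 2.18 m.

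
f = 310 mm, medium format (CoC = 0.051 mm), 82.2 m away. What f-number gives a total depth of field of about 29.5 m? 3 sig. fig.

Write h = H − f = f²/(N·c). The thin-lens limits are Dn = s·h/(h + (s−f)) and Df = s·h/(h − (s−f)), so DoF = Df − Dn = 2·s·(s−f)·h / (h² − (s−f)²).
That is a quadratic in h: DoF·h² − 2·s·(s−f)·h − DoF·(s−f)² = 0 ⇒ h = (s−f)·(s + √(s² + DoF²)) / DoF = 81890 × (82200 + √(82200² + 29500²)) / 29500 = 81890 × (82200 + 87333.2) / 29500 ≈ 470613 mm.
Then N = f²/(c·h) = 310² / (0.051 × 470613) = 96100 / 24001 ≈ 4.

f/4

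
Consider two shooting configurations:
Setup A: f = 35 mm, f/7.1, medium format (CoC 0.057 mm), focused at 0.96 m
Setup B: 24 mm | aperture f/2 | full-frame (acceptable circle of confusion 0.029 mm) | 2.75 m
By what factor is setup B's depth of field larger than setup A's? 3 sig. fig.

Setup A: H = 35²/(7.1×0.057) + 35 ≈ 3061.9 mm; DoF = Df − Dn = 1382.47 − 735.30 ≈ 647.17 mm.
Setup B: H = 24²/(2×0.029) + 24 ≈ 9955.0 mm; DoF = Df − Dn = 3790.5 − 2157.7 ≈ 1632.8 mm.
Ratio = 1632.8 / 647.17 ≈ 2.52.

2.52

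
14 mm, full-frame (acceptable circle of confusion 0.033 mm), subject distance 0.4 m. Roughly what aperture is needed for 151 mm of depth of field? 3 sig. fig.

Write h = H − f = f²/(N·c). The thin-lens limits are Dn = s·h/(h + (s−f)) and Df = s·h/(h − (s−f)), so DoF = Df − Dn = 2·s·(s−f)·h / (h² − (s−f)²).
That is a quadratic in h: DoF·h² − 2·s·(s−f)·h − DoF·(s−f)² = 0 ⇒ h = (s−f)·(s + √(s² + DoF²)) / DoF = 386 × (400 + √(400² + 151²)) / 151 = 386 × (400 + 427.552) / 151 ≈ 2115.5 mm.
Then N = f²/(c·h) = 14² / (0.033 × 2115.5) = 196 / 69.810 ≈ 2.81.

f/2.81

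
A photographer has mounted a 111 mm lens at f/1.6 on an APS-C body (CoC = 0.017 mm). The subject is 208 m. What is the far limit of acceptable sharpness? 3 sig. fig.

384 m

Hyperfocal distance H = f²/(N·c) + f = 111²/(1.6 × 0.017) + 111 = 12321/0.0272 + 111 ≈ 453088.9 mm ≈ 453.1 m.
Far limit Df = s·(H − f)/(H − s) = 208000 × (453088.9 − 111) / (453088.9 − 208000) = 208000 × 452977.9 / 245088.9 ≈ 384429 mm ≈ 384 m.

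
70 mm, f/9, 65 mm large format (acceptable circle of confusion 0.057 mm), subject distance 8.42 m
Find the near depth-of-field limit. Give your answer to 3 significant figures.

4.49 m

Hyperfocal distance H = f²/(N·c) + f = 70²/(9 × 0.057) + 70 = 4900/0.513 + 70 ≈ 9621.7 mm ≈ 9.622 m.
Near limit Dn = s·(H − f)/(H + s − 2f) = 8420 × (9621.7 − 70) / (9621.7 + 8420 − 2 × 70) = 8420 × 9551.7 / 17901.7 ≈ 4492.6 mm ≈ 4.49 m.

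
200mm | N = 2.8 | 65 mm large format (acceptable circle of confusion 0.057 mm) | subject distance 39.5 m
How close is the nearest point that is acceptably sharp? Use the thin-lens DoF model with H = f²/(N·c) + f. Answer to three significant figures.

Hyperfocal distance H = f²/(N·c) + f = 200²/(2.8 × 0.057) + 200 = 40000/0.1596 + 200 ≈ 250826.6 mm ≈ 250.8 m.
Near limit Dn = s·(H − f)/(H + s − 2f) = 39500 × (250826.6 − 200) / (250826.6 + 39500 − 2 × 200) = 39500 × 250626.6 / 289926.6 ≈ 34146 mm ≈ 34.1 m.

34.1 m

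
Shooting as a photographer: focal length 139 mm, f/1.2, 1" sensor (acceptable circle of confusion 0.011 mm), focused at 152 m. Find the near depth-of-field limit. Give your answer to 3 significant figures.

138 m

Hyperfocal distance H = f²/(N·c) + f = 139²/(1.2 × 0.011) + 139 = 19321/0.0132 + 139 ≈ 1463851.1 mm ≈ 1464 m.
Near limit Dn = s·(H − f)/(H + s − 2f) = 152000 × (1463851.1 − 139) / (1463851.1 + 152000 − 2 × 139) = 152000 × 1463712.1 / 1615573.1 ≈ 137712 mm ≈ 138 m.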